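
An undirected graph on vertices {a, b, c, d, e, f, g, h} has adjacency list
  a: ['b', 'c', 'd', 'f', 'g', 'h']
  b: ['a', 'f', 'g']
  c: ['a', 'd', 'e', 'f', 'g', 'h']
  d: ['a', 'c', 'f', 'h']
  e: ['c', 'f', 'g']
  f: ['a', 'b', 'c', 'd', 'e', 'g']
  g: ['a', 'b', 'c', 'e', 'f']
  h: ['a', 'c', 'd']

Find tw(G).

3

A width-3 tree decomposition is:
Bags: B1 = {a, c, d, f}  B2 = {a, c, f, g}  B3 = {a, c, d, h}  B4 = {a, b, f, g}  B5 = {c, e, f, g}
Tree: B1–B2, B1–B3, B2–B4, B2–B5
Each bag holds 4 vertices, so the decomposition has width 3, which upper-bounds the treewidth. For the lower bound, the 4 vertices {a, c, d, h} are pairwise adjacent, and any tree decomposition puts a clique entirely inside one bag — forcing width ≥ 3. Hence tw(G) = 3 exactly.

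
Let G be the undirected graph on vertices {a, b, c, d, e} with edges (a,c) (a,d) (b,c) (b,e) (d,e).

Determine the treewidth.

A width-2 tree decomposition is:
Bags: B1 = {a, c, d}  B2 = {b, c, d}  B3 = {b, d, e}
Tree: B1–B2, B2–B3
The largest bag has 3 vertices, giving width 2; this decomposition certifies tw(G) ≤ 2. For the lower bound, G contains the cycle d–a–c–b–e–d, so G is not a forest; only forests have treewidth ≤ 1, hence tw(G) ≥ 2. Combining the bounds, tw(G) = 2.

2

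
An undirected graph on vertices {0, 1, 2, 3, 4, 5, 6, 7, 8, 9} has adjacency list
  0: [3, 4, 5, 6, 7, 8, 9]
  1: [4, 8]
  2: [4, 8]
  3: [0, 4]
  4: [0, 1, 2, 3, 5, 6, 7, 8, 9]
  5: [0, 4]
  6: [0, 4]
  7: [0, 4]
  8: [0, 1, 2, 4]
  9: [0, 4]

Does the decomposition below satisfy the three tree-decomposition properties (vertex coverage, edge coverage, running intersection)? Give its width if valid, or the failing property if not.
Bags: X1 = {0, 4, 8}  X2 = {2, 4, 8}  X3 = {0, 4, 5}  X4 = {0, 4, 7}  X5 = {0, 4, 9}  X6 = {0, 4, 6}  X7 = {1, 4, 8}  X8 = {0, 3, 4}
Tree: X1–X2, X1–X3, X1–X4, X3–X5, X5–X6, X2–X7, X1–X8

Yes; width 2.

Vertex coverage: the bags together contain {0, 1, 2, 3, 4, 5, 6, 7, 8, 9}, the full vertex set. Edge coverage: each edge of G has both endpoints in at least one bag. Running intersection: for every vertex, the bags containing it form a connected subtree. All three properties hold, so this is a valid tree decomposition of width max|bag| − 1 = 2, and hence tw(G) ≤ 2.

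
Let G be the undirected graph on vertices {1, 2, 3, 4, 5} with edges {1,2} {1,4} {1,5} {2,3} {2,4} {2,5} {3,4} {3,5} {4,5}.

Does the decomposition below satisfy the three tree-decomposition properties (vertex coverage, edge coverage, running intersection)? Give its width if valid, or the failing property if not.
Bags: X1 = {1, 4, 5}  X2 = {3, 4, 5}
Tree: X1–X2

A tree decomposition must satisfy three properties: every vertex lies in some bag; for every edge, both endpoints lie together in some bag; and for every vertex, the bags containing it form a connected subtree. Here vertex 2 appears in no bag, so the decomposition is invalid.

No — vertex 2 appears in no bag.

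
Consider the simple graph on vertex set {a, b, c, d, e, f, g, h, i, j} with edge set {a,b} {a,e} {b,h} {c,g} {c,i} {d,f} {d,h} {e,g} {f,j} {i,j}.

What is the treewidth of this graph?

2

A width-2 tree decomposition is:
Bags: B1 = {f, i, j}  B2 = {c, f, i}  B3 = {c, f, g}  B4 = {e, f, g}  B5 = {a, e, f}  B6 = {a, b, f}  B7 = {b, f, h}  B8 = {d, f, h}
Tree: B1–B2, B2–B3, B3–B4, B4–B5, B5–B6, B6–B7, B7–B8
Each bag holds 3 vertices, so the decomposition has width 2, which upper-bounds the treewidth. Since f–j–i–c–g–e–a–b–h–d–f is a cycle in G, G is not acyclic. Forests are exactly the graphs of treewidth ≤ 1, so tw(G) ≥ 2. Therefore the treewidth is 2.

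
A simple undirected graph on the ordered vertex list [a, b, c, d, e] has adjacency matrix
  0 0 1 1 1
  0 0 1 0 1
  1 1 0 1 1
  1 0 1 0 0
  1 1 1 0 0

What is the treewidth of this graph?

A width-2 tree decomposition is:
Bags: B1 = {b, c, e}  B2 = {a, c, e}  B3 = {a, c, d}
Tree: B1–B2, B2–B3
Each bag holds 3 vertices, so the decomposition has width 2, which upper-bounds the treewidth. On the other hand G contains the 3-clique {a, c, d}. A clique must lie in a single bag of any decomposition, so no decomposition can have width below 2. The upper and lower bounds meet at 2, so that is the treewidth.

2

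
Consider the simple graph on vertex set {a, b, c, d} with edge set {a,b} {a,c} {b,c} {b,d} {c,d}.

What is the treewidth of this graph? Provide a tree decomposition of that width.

Every bag has size at most 3, so the width is 3 − 1 = 2 and tw(G) ≤ 2. Conversely, {b, c, d} is a clique of size 3, and the vertices of any clique must share a bag in every tree decomposition; so some bag has ≥ 3 vertices and tw(G) ≥ 2. Combining the bounds, tw(G) = 2.

Treewidth 2.
Bags: B1 = {a, b, c}  B2 = {b, c, d}
Tree: B1–B2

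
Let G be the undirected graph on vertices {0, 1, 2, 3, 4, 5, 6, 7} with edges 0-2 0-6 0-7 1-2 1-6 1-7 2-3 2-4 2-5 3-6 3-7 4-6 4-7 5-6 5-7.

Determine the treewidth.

3

A width-3 tree decomposition is:
Bags: B1 = {2, 4, 6, 7}  B2 = {2, 3, 6, 7}  B3 = {0, 2, 6, 7}  B4 = {2, 5, 6, 7}  B5 = {1, 2, 6, 7}
Tree: B1–B2, B2–B3, B3–B4, B4–B5
Each bag holds 4 vertices, so the decomposition has width 3, which upper-bounds the treewidth. For the lower bound: the 4 vertex sets {4,6}, {2,3}, {7}, {0} are disjoint, each induces a connected subgraph, and every pair is joined by at least one edge of G. Contracting each set to a single vertex therefore yields K_{4} as a minor, and since treewidth is minor-monotone, tw(G) ≥ tw(K_{4}) = 3. Hence tw(G) = 3 exactly.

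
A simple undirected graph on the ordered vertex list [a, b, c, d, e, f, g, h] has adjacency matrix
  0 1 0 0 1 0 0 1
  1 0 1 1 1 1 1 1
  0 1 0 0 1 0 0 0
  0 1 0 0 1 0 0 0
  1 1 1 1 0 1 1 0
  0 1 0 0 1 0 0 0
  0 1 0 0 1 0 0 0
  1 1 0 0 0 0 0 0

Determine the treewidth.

2

A width-2 tree decomposition is:
Bags: B1 = {a, b, e}  B2 = {b, e, f}  B3 = {a, b, h}  B4 = {b, c, e}  B5 = {b, d, e}  B6 = {b, e, g}
Tree: B1–B2, B1–B3, B1–B4, B4–B5, B2–B6
Every bag has size at most 3, so the width is 3 − 1 = 2 and tw(G) ≤ 2. On the other hand G contains the 3-clique {b, d, e}. A clique must lie in a single bag of any decomposition, so no decomposition can have width below 2. Therefore the treewidth is 2.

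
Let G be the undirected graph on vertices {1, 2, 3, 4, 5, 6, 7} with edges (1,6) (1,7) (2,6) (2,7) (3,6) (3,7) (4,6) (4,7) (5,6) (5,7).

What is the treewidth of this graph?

2

A width-2 tree decomposition is:
Bags: B1 = {1, 6, 7}  B2 = {3, 6, 7}  B3 = {5, 6, 7}  B4 = {2, 6, 7}  B5 = {4, 6, 7}
Tree: B1–B2, B2–B3, B3–B4, B4–B5
Every bag has size at most 3, so the width is 3 − 1 = 2 and tw(G) ≤ 2. The edges 6–1–7–3–6 form a cycle, so G is not a tree and its treewidth is at least 2. The upper and lower bounds meet at 2, so that is the treewidth.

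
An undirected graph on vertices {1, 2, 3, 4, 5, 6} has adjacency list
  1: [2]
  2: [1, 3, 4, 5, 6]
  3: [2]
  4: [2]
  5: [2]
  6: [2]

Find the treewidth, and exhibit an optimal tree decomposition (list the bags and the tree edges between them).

The largest bag has 2 vertices, giving width 1; this decomposition certifies tw(G) ≤ 1. Since G has at least one edge (e.g. 3–2), it is not an edgeless graph, so tw(G) ≥ 1. Hence tw(G) = 1 exactly.

Treewidth 1.
Bags: B1 = {2, 3}  B2 = {2, 5}  B3 = {1, 2}  B4 = {2, 6}  B5 = {2, 4}
Tree: B1–B2, B2–B3, B2–B4, B3–B5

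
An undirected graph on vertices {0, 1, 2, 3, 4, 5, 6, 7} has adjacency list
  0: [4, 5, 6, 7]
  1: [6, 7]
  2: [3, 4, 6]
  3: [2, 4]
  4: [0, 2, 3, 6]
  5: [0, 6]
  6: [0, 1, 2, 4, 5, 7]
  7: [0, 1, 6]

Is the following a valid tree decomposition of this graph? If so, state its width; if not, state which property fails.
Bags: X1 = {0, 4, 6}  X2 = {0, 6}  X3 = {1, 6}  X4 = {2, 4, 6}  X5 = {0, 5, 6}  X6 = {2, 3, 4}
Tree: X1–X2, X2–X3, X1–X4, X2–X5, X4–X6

A tree decomposition must satisfy three properties: every vertex lies in some bag; for every edge, both endpoints lie together in some bag; and for every vertex, the bags containing it form a connected subtree. Here vertex 7 appears in no bag, so the decomposition is invalid.

No — vertex 7 appears in no bag.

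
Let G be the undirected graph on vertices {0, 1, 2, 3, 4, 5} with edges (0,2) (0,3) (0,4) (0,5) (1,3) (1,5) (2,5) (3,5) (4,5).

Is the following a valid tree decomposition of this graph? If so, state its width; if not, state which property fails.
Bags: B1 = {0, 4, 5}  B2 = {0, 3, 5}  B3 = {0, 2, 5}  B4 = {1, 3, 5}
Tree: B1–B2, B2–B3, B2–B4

Yes; width 2.

Checking the three conditions: (i) the bags cover all of {0, 1, 2, 3, 4, 5}; (ii) for each edge, some bag contains both endpoints; (iii) the bags containing any fixed vertex form a subtree. All hold, so the decomposition is valid with width 3 − 1 = 2.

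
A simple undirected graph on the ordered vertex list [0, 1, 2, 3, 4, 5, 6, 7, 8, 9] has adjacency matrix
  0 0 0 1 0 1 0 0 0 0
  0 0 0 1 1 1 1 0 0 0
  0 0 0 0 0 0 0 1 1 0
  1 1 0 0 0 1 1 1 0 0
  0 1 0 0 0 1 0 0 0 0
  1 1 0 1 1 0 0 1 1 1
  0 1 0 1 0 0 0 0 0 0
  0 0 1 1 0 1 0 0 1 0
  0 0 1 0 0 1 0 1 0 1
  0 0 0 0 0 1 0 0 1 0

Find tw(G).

2

A width-2 tree decomposition is:
Bags: B1 = {5, 7, 8}  B2 = {5, 8, 9}  B3 = {2, 7, 8}  B4 = {3, 5, 7}  B5 = {1, 3, 5}  B6 = {1, 3, 6}  B7 = {0, 3, 5}  B8 = {1, 4, 5}
Tree: B1–B2, B1–B3, B1–B4, B4–B5, B5–B6, B5–B7, B5–B8
The largest bag has 3 vertices, giving width 2; this decomposition certifies tw(G) ≤ 2. For the lower bound, the 3 vertices {2, 7, 8} are pairwise adjacent, and any tree decomposition puts a clique entirely inside one bag — forcing width ≥ 2. Hence tw(G) = 2 exactly.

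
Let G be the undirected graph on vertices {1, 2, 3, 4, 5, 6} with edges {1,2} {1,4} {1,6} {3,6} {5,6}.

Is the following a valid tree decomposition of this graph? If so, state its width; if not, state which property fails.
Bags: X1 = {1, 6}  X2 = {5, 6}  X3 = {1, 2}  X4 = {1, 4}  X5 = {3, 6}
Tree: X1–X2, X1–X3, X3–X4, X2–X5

Yes; width 1.

Vertex coverage: the bags together contain {1, 2, 3, 4, 5, 6}, the full vertex set. Edge coverage: each edge of G has both endpoints in at least one bag. Running intersection: for every vertex, the bags containing it form a connected subtree. All three properties hold, so this is a valid tree decomposition of width max|bag| − 1 = 1, and hence tw(G) ≤ 1.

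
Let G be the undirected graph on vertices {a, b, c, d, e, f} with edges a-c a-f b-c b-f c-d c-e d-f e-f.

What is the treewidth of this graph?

2

A width-2 tree decomposition is:
Bags: B1 = {c, d, f}  B2 = {b, c, f}  B3 = {c, e, f}  B4 = {a, c, f}
Tree: B1–B2, B2–B3, B3–B4
Each bag holds 3 vertices, so the decomposition has width 2, which upper-bounds the treewidth. Since f–d–c–b–f is a cycle in G, G is not acyclic. Forests are exactly the graphs of treewidth ≤ 1, so tw(G) ≥ 2. Therefore the treewidth is 2.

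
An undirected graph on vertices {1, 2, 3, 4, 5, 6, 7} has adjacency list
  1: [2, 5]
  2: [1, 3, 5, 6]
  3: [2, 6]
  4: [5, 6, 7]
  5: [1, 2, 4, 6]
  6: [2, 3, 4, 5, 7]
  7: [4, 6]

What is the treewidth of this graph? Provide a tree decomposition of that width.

Treewidth 2.
Bags: B1 = {2, 5, 6}  B2 = {2, 3, 6}  B3 = {4, 5, 6}  B4 = {1, 2, 5}  B5 = {4, 6, 7}
Tree: B1–B2, B1–B3, B1–B4, B3–B5

Every bag has size at most 3, so the width is 3 − 1 = 2 and tw(G) ≤ 2. On the other hand G contains the 3-clique {1, 2, 5}. A clique must lie in a single bag of any decomposition, so no decomposition can have width below 2. The upper and lower bounds meet at 2, so that is the treewidth.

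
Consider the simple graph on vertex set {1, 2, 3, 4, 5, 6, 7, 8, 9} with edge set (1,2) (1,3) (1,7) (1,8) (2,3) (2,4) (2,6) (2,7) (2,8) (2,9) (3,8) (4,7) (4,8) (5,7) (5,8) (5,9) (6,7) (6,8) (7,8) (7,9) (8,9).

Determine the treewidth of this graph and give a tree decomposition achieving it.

Each bag holds 4 vertices, so the decomposition has width 3, which upper-bounds the treewidth. Conversely, {1, 2, 3, 8} is a clique of size 4, and the vertices of any clique must share a bag in every tree decomposition; so some bag has ≥ 4 vertices and tw(G) ≥ 3. Combining the bounds, tw(G) = 3.

Treewidth 3.
Bags: B1 = {1, 2, 7, 8}  B2 = {2, 7, 8, 9}  B3 = {2, 6, 7, 8}  B4 = {2, 4, 7, 8}  B5 = {1, 2, 3, 8}  B6 = {5, 7, 8, 9}
Tree: B1–B2, B1–B3, B2–B4, B1–B5, B2–B6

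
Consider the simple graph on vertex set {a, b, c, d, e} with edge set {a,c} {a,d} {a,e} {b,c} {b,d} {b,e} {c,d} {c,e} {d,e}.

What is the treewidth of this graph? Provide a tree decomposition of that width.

Treewidth 3.
One such decomposition:
Bags: B1 = {b, c, d, e}  B2 = {a, c, d, e}
Tree: B1–B2

Each bag holds 4 vertices, so the decomposition has width 3, which upper-bounds the treewidth. For the lower bound, the 4 vertices {a, c, d, e} are pairwise adjacent, and any tree decomposition puts a clique entirely inside one bag — forcing width ≥ 3. Combining the bounds, tw(G) = 3.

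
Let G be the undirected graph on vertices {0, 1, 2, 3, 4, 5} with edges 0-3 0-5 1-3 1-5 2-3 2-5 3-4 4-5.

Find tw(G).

2

A width-2 tree decomposition is:
Bags: B1 = {0, 3, 5}  B2 = {2, 3, 5}  B3 = {1, 3, 5}  B4 = {3, 4, 5}
Tree: B1–B2, B2–B3, B3–B4
Every bag has size at most 3, so the width is 3 − 1 = 2 and tw(G) ≤ 2. The edges 5–0–3–2–5 form a cycle, so G is not a tree and its treewidth is at least 2. The upper and lower bounds meet at 2, so that is the treewidth.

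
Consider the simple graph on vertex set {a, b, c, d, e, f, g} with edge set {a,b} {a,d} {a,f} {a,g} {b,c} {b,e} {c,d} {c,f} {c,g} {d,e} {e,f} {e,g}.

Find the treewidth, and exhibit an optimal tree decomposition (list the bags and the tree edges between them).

The largest bag has 4 vertices, giving width 3; this decomposition certifies tw(G) ≤ 3. For the lower bound: the 4 vertex sets {c,d}, {e,g}, {a}, {f} are disjoint, each induces a connected subgraph, and every pair is joined by at least one edge of G. Contracting each set to a single vertex therefore yields K_{4} as a minor, and since treewidth is minor-monotone, tw(G) ≥ tw(K_{4}) = 3. Hence tw(G) = 3 exactly.

Treewidth 3.
Bags: B1 = {a, c, d, e}  B2 = {a, c, e, g}  B3 = {a, c, e, f}  B4 = {a, b, c, e}
Tree: B1–B2, B2–B3, B3–B4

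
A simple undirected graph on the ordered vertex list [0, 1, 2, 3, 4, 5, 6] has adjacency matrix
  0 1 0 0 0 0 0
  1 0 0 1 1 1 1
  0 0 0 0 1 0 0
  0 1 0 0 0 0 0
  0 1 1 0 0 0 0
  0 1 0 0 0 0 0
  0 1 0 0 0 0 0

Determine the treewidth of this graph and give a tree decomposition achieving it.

Every bag has size at most 2, so the width is 2 − 1 = 1 and tw(G) ≤ 1. Any graph with an edge has treewidth ≥ 1, and G has the edge 6–1. The upper and lower bounds meet at 1, so that is the treewidth.

Treewidth 1.
One such decomposition:
Bags: B1 = {1, 6}  B2 = {1, 4}  B3 = {2, 4}  B4 = {1, 3}  B5 = {1, 5}  B6 = {0, 1}
Tree: B1–B2, B2–B3, B2–B4, B1–B5, B4–B6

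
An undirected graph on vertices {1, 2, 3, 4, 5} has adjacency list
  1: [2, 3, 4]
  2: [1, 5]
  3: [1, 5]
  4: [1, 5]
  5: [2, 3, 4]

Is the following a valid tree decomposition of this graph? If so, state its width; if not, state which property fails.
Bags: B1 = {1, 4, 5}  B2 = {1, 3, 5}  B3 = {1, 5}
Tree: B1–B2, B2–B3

No — vertex 2 appears in no bag.

A tree decomposition must satisfy three properties: every vertex lies in some bag; for every edge, both endpoints lie together in some bag; and for every vertex, the bags containing it form a connected subtree. Here vertex 2 appears in no bag, so the decomposition is invalid.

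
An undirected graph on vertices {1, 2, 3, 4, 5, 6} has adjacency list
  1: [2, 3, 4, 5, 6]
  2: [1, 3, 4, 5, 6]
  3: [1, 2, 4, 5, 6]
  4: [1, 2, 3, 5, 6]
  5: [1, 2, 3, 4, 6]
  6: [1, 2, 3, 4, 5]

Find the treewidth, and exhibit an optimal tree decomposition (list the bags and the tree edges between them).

A single bag containing all 6 vertices is trivially a valid decomposition of width 5. On the other hand G contains the 6-clique {1, 2, 3, 4, 5, 6}. A clique must lie in a single bag of any decomposition, so no decomposition can have width below 5. Combining the bounds, tw(G) = 5.

Treewidth 5.
One such decomposition:
Bags: B1 = {1, 2, 3, 4, 5, 6}
Tree: (single bag)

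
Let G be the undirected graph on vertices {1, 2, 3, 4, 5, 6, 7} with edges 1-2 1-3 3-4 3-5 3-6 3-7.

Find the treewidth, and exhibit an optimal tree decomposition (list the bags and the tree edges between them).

Treewidth 1.
Bags: B1 = {3, 7}  B2 = {3, 5}  B3 = {1, 3}  B4 = {3, 4}  B5 = {1, 2}  B6 = {3, 6}
Tree: B1–B2, B2–B3, B2–B4, B3–B5, B3–B6

The largest bag has 2 vertices, giving width 1; this decomposition certifies tw(G) ≤ 1. Since G has at least one edge (e.g. 7–3), it is not an edgeless graph, so tw(G) ≥ 1. Hence tw(G) = 1 exactly.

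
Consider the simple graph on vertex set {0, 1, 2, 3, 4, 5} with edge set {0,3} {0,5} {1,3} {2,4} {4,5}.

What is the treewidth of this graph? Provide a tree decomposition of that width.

Every bag has size at most 2, so the width is 2 − 1 = 1 and tw(G) ≤ 1. Since G has at least one edge (e.g. 1–3), it is not an edgeless graph, so tw(G) ≥ 1. Therefore the treewidth is 1.

Treewidth 1.
Bags: B1 = {1, 3}  B2 = {0, 3}  B3 = {0, 5}  B4 = {4, 5}  B5 = {2, 4}
Tree: B1–B2, B2–B3, B3–B4, B4–B5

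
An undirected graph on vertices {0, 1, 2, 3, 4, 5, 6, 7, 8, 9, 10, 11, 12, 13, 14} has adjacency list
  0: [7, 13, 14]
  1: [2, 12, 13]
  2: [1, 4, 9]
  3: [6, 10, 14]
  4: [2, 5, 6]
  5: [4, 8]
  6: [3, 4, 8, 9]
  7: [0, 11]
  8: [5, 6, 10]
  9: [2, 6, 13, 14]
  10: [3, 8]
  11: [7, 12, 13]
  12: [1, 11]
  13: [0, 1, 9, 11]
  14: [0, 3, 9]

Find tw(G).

3

A width-3 tree decomposition is:
Bags: B1 = {0, 7, 11, 12}  B2 = {0, 11, 12, 13}  B3 = {0, 1, 12, 13}  B4 = {0, 1, 13, 14}  B5 = {1, 9, 13, 14}  B6 = {1, 2, 9, 14}  B7 = {2, 3, 9, 14}  B8 = {2, 3, 6, 9}  B9 = {2, 3, 4, 6}  B10 = {3, 4, 6, 10}  B11 = {4, 6, 8, 10}  B12 = {4, 5, 8, 10}
Tree: B1–B2, B2–B3, B3–B4, B4–B5, B5–B6, B6–B7, B7–B8, B8–B9, B9–B10, B10–B11, B11–B12
The largest bag has 4 vertices, giving width 3; this decomposition certifies tw(G) ≤ 3. For the lower bound: the 4 vertex sets {7,11,12}, {0}, {13}, {1,2,9,14} are disjoint, each induces a connected subgraph, and every pair is joined by at least one edge of G. Contracting each set to a single vertex therefore yields K_{4} as a minor, and since treewidth is minor-monotone, tw(G) ≥ tw(K_{4}) = 3. The upper and lower bounds meet at 3, so that is the treewidth.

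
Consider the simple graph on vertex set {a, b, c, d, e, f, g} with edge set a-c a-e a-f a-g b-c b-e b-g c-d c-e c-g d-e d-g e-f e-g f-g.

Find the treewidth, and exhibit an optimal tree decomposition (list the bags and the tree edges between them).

Every bag has size at most 4, so the width is 4 − 1 = 3 and tw(G) ≤ 3. For the lower bound, the 4 vertices {c, d, e, g} are pairwise adjacent, and any tree decomposition puts a clique entirely inside one bag — forcing width ≥ 3. Combining the bounds, tw(G) = 3.

Treewidth 3.
One optimal decomposition is:
Bags: B1 = {a, e, f, g}  B2 = {a, c, e, g}  B3 = {b, c, e, g}  B4 = {c, d, e, g}
Tree: B1–B2, B2–B3, B3–B4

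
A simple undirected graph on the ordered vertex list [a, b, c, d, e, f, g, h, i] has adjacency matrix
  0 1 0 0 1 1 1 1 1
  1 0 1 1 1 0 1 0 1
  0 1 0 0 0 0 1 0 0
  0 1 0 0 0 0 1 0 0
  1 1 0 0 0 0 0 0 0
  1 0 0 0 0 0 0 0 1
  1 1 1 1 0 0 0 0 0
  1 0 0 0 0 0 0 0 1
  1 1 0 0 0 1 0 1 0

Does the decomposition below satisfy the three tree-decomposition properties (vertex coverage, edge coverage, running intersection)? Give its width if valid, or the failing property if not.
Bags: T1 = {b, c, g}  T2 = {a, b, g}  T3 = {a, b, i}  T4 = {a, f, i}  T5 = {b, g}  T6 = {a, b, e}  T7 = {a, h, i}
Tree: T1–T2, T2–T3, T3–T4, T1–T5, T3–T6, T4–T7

No — vertex d appears in no bag.

A tree decomposition must satisfy three properties: every vertex lies in some bag; for every edge, both endpoints lie together in some bag; and for every vertex, the bags containing it form a connected subtree. Here vertex d appears in no bag, so the decomposition is invalid.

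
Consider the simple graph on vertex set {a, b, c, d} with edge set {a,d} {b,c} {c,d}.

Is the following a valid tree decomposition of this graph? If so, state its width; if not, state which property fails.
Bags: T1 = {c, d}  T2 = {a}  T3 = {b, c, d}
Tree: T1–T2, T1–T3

A tree decomposition must satisfy three properties: every vertex lies in some bag; for every edge, both endpoints lie together in some bag; and for every vertex, the bags containing it form a connected subtree. Here edge (d,a) lies in no bag, so the decomposition is invalid.

No — edge (d,a) lies in no bag.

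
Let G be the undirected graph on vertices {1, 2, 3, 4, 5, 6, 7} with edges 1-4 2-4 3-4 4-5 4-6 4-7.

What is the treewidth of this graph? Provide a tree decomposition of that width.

Every bag has size at most 2, so the width is 2 − 1 = 1 and tw(G) ≤ 1. Any graph with an edge has treewidth ≥ 1, and G has the edge 4–7. The upper and lower bounds meet at 1, so that is the treewidth.

Treewidth 1.
Bags: B1 = {4, 7}  B2 = {3, 4}  B3 = {2, 4}  B4 = {4, 6}  B5 = {1, 4}  B6 = {4, 5}
Tree: B1–B2, B1–B3, B2–B4, B4–B5, B2–B6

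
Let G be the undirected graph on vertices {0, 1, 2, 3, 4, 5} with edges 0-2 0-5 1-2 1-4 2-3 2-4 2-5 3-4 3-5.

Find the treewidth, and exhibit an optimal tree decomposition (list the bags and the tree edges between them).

Every bag has size at most 3, so the width is 3 − 1 = 2 and tw(G) ≤ 2. On the other hand G contains the 3-clique {0, 2, 5}. A clique must lie in a single bag of any decomposition, so no decomposition can have width below 2. Therefore the treewidth is 2.

Treewidth 2.
One such decomposition:
Bags: B1 = {0, 2, 5}  B2 = {2, 3, 5}  B3 = {2, 3, 4}  B4 = {1, 2, 4}
Tree: B1–B2, B2–B3, B3–B4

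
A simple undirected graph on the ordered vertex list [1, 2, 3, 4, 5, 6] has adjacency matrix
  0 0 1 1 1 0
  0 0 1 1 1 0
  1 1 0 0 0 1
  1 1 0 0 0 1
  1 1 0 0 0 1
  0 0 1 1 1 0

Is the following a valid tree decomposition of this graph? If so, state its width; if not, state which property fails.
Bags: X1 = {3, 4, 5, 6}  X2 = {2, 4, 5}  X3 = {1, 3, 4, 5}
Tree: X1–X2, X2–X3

A tree decomposition must satisfy three properties: every vertex lies in some bag; for every edge, both endpoints lie together in some bag; and for every vertex, the bags containing it form a connected subtree. Here edge (3,2) lies in no bag, so the decomposition is invalid.

No — edge (3,2) lies in no bag.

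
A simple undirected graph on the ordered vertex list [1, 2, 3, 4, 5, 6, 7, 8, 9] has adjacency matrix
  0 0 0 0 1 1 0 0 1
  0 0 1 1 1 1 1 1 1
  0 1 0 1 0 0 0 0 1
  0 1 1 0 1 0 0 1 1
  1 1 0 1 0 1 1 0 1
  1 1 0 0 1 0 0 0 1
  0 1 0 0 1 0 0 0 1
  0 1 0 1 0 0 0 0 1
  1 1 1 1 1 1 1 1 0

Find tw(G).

3

A width-3 tree decomposition is:
Bags: B1 = {2, 5, 6, 9}  B2 = {2, 5, 7, 9}  B3 = {2, 4, 5, 9}  B4 = {2, 3, 4, 9}  B5 = {2, 4, 8, 9}  B6 = {1, 5, 6, 9}
Tree: B1–B2, B2–B3, B3–B4, B3–B5, B1–B6
The largest bag has 4 vertices, giving width 3; this decomposition certifies tw(G) ≤ 3. On the other hand G contains the 4-clique {1, 5, 6, 9}. A clique must lie in a single bag of any decomposition, so no decomposition can have width below 3. Therefore the treewidth is 3.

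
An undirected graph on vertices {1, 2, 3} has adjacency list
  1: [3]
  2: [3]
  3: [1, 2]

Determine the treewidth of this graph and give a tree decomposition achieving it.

The largest bag has 2 vertices, giving width 1; this decomposition certifies tw(G) ≤ 1. Any graph with an edge has treewidth ≥ 1, and G has the edge 3–1. Combining the bounds, tw(G) = 1.

Treewidth 1.
One optimal decomposition is:
Bags: B1 = {1, 3}  B2 = {2, 3}
Tree: B1–B2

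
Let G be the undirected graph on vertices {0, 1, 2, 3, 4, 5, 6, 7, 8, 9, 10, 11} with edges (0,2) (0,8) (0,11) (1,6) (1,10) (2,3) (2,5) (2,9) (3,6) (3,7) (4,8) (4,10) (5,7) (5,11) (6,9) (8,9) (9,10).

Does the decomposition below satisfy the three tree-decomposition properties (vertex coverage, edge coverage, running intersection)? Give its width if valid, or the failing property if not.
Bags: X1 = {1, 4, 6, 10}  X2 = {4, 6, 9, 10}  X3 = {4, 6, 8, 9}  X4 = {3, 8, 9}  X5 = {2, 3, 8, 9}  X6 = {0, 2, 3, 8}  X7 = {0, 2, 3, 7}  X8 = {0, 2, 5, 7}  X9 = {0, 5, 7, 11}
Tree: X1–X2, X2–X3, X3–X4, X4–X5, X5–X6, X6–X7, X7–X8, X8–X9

No — edge (6,3) lies in no bag.

A tree decomposition must satisfy three properties: every vertex lies in some bag; for every edge, both endpoints lie together in some bag; and for every vertex, the bags containing it form a connected subtree. Here edge (6,3) lies in no bag, so the decomposition is invalid.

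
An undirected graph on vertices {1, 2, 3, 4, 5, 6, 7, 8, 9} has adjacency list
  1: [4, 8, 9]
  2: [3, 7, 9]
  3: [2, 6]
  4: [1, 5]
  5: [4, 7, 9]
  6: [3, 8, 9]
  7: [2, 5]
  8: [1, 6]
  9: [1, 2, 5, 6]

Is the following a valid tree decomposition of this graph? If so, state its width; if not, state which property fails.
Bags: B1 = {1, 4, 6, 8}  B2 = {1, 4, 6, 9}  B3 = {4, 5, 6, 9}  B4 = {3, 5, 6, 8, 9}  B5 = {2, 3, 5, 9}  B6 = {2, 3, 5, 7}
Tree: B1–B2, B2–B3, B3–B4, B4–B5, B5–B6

A tree decomposition must satisfy three properties: every vertex lies in some bag; for every edge, both endpoints lie together in some bag; and for every vertex, the bags containing it form a connected subtree. Here bags containing vertex 8 are not connected in the tree, so the decomposition is invalid.

No — bags containing vertex 8 are not connected in the tree.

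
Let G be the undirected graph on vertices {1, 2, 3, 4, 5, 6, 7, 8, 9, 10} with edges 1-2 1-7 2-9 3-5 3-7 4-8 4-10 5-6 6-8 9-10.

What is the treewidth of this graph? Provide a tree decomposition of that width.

Every bag has size at most 3, so the width is 3 − 1 = 2 and tw(G) ≤ 2. The edges 10–9–2–1–7–3–5–6–8–4–10 form a cycle, so G is not a tree and its treewidth is at least 2. Combining the bounds, tw(G) = 2.

Treewidth 2.
Bags: B1 = {2, 9, 10}  B2 = {1, 2, 10}  B3 = {1, 7, 10}  B4 = {3, 7, 10}  B5 = {3, 5, 10}  B6 = {5, 6, 10}  B7 = {6, 8, 10}  B8 = {4, 8, 10}
Tree: B1–B2, B2–B3, B3–B4, B4–B5, B5–B6, B6–B7, B7–B8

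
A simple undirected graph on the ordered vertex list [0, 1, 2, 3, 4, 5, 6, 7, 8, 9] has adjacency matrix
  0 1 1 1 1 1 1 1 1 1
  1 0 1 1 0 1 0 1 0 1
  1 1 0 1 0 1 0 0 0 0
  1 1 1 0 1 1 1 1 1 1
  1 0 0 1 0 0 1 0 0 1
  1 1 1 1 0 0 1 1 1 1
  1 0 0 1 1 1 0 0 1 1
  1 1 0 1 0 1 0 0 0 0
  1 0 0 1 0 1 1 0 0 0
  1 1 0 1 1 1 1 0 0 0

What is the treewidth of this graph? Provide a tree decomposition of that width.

The largest bag has 5 vertices, giving width 4; this decomposition certifies tw(G) ≤ 4. On the other hand G contains the 5-clique {0, 3, 4, 6, 9}. A clique must lie in a single bag of any decomposition, so no decomposition can have width below 4. Combining the bounds, tw(G) = 4.

Treewidth 4.
One optimal decomposition is:
Bags: B1 = {0, 1, 3, 5, 9}  B2 = {0, 1, 2, 3, 5}  B3 = {0, 1, 3, 5, 7}  B4 = {0, 3, 5, 6, 9}  B5 = {0, 3, 5, 6, 8}  B6 = {0, 3, 4, 6, 9}
Tree: B1–B2, B2–B3, B1–B4, B4–B5, B4–B6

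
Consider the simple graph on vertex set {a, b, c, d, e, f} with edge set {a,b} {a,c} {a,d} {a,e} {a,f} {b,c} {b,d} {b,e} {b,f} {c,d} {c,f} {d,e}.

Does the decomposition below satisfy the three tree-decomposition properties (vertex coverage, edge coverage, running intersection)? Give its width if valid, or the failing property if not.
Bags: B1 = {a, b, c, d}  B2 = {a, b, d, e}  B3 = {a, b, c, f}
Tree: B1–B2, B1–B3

Vertex coverage: the bags together contain {a, b, c, d, e, f}, the full vertex set. Edge coverage: each edge of G has both endpoints in at least one bag. Running intersection: for every vertex, the bags containing it form a connected subtree. All three properties hold, so this is a valid tree decomposition of width max|bag| − 1 = 3, and hence tw(G) ≤ 3.

Yes; width 3.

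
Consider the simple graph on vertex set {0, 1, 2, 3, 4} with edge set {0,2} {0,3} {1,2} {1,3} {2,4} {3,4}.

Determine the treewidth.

A width-2 tree decomposition is:
Bags: B1 = {1, 2, 3}  B2 = {0, 2, 3}  B3 = {2, 3, 4}
Tree: B1–B2, B2–B3
The largest bag has 3 vertices, giving width 2; this decomposition certifies tw(G) ≤ 2. For the lower bound, G contains the cycle 3–1–2–0–3, so G is not a forest; only forests have treewidth ≤ 1, hence tw(G) ≥ 2. Hence tw(G) = 2 exactly.

2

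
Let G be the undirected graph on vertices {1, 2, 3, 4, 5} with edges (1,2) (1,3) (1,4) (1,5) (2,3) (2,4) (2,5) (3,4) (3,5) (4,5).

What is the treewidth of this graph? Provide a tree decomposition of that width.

Treewidth 4.
Bags: B1 = {1, 2, 3, 4, 5}
Tree: (single bag)

With just one bag of size 5, the width is 5 − 1 = 4, so tw(G) ≤ 4. Conversely, {1, 2, 3, 4, 5} is a clique of size 5, and the vertices of any clique must share a bag in every tree decomposition; so some bag has ≥ 5 vertices and tw(G) ≥ 4. Therefore the treewidth is 4.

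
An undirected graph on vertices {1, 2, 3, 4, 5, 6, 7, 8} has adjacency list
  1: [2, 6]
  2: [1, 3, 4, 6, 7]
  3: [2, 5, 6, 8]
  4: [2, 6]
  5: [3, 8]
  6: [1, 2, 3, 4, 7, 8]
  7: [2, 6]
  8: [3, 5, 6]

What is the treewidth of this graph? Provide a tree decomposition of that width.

Treewidth 2.
One such decomposition:
Bags: B1 = {2, 3, 6}  B2 = {1, 2, 6}  B3 = {2, 6, 7}  B4 = {3, 6, 8}  B5 = {2, 4, 6}  B6 = {3, 5, 8}
Tree: B1–B2, B1–B3, B1–B4, B1–B5, B4–B6

The largest bag has 3 vertices, giving width 2; this decomposition certifies tw(G) ≤ 2. On the other hand G contains the 3-clique {3, 5, 8}. A clique must lie in a single bag of any decomposition, so no decomposition can have width below 2. The upper and lower bounds meet at 2, so that is the treewidth.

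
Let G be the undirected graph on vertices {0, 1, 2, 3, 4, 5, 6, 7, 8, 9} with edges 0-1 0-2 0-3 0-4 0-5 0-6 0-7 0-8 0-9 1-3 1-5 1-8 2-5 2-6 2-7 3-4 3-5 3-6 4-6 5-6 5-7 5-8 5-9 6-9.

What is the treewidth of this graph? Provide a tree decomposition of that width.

Each bag holds 4 vertices, so the decomposition has width 3, which upper-bounds the treewidth. For the lower bound, the 4 vertices {0, 3, 4, 6} are pairwise adjacent, and any tree decomposition puts a clique entirely inside one bag — forcing width ≥ 3. Combining the bounds, tw(G) = 3.

Treewidth 3.
One such decomposition:
Bags: B1 = {0, 2, 5, 6}  B2 = {0, 3, 5, 6}  B3 = {0, 2, 5, 7}  B4 = {0, 5, 6, 9}  B5 = {0, 1, 3, 5}  B6 = {0, 3, 4, 6}  B7 = {0, 1, 5, 8}
Tree: B1–B2, B1–B3, B2–B4, B2–B5, B2–B6, B5–B7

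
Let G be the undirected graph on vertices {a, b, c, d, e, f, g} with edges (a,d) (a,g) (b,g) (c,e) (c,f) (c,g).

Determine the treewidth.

A width-1 tree decomposition is:
Bags: B1 = {c, g}  B2 = {c, e}  B3 = {b, g}  B4 = {a, g}  B5 = {a, d}  B6 = {c, f}
Tree: B1–B2, B1–B3, B3–B4, B4–B5, B1–B6
The largest bag has 2 vertices, giving width 1; this decomposition certifies tw(G) ≤ 1. Any graph with an edge has treewidth ≥ 1, and G has the edge g–c. Hence tw(G) = 1 exactly.

1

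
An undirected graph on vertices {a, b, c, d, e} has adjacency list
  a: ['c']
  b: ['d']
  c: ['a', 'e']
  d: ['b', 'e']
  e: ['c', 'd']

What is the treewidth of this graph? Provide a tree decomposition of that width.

Every bag has size at most 2, so the width is 2 − 1 = 1 and tw(G) ≤ 1. Any graph with an edge has treewidth ≥ 1, and G has the edge b–d. Hence tw(G) = 1 exactly.

Treewidth 1.
One optimal decomposition is:
Bags: B1 = {b, d}  B2 = {d, e}  B3 = {c, e}  B4 = {a, c}
Tree: B1–B2, B2–B3, B3–B4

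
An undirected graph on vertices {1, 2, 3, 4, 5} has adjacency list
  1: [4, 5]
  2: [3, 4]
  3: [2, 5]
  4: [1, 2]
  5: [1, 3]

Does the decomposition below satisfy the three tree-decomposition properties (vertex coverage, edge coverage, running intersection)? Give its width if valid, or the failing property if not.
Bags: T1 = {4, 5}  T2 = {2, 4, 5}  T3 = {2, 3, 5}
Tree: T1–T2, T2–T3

No — vertex 1 appears in no bag.

A tree decomposition must satisfy three properties: every vertex lies in some bag; for every edge, both endpoints lie together in some bag; and for every vertex, the bags containing it form a connected subtree. Here vertex 1 appears in no bag, so the decomposition is invalid.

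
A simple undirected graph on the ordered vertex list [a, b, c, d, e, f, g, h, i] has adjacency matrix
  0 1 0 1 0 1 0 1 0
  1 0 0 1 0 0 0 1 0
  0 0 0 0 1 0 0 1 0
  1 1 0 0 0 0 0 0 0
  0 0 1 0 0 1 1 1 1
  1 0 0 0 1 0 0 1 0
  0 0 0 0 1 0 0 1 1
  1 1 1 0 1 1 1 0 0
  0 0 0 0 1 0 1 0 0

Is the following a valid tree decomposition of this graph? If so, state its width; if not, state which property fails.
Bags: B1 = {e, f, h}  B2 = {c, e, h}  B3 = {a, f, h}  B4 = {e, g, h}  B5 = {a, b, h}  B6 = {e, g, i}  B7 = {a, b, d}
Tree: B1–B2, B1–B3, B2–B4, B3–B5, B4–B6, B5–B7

Yes; width 2.

Checking the three conditions: (i) the bags cover all of {a, b, c, d, e, f, g, h, i}; (ii) for each edge, some bag contains both endpoints; (iii) the bags containing any fixed vertex form a subtree. All hold, so the decomposition is valid with width 3 − 1 = 2.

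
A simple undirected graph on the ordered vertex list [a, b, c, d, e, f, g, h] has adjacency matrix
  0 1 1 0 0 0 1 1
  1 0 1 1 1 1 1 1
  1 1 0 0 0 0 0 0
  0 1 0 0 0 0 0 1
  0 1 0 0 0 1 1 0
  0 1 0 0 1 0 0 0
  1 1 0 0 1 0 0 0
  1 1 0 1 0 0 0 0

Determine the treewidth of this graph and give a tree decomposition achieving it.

Treewidth 2.
One such decomposition:
Bags: B1 = {a, b, g}  B2 = {a, b, h}  B3 = {b, e, g}  B4 = {b, e, f}  B5 = {b, d, h}  B6 = {a, b, c}
Tree: B1–B2, B1–B3, B3–B4, B2–B5, B1–B6

The largest bag has 3 vertices, giving width 2; this decomposition certifies tw(G) ≤ 2. For the lower bound, the 3 vertices {b, d, h} are pairwise adjacent, and any tree decomposition puts a clique entirely inside one bag — forcing width ≥ 2. Hence tw(G) = 2 exactly.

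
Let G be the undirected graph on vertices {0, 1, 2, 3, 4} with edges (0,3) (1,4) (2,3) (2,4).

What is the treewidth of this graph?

1

A width-1 tree decomposition is:
Bags: B1 = {1, 4}  B2 = {2, 4}  B3 = {2, 3}  B4 = {0, 3}
Tree: B1–B2, B2–B3, B3–B4
The largest bag has 2 vertices, giving width 1; this decomposition certifies tw(G) ≤ 1. Since G has at least one edge (e.g. 1–4), it is not an edgeless graph, so tw(G) ≥ 1. Combining the bounds, tw(G) = 1.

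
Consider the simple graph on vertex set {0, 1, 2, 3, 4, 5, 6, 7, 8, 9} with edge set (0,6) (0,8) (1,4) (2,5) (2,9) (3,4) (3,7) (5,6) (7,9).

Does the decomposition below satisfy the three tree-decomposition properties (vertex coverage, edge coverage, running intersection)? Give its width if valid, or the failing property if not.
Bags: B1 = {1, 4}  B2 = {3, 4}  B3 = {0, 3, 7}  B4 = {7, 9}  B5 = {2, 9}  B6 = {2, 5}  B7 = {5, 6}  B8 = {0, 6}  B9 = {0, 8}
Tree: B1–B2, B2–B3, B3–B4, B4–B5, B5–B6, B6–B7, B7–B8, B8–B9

A tree decomposition must satisfy three properties: every vertex lies in some bag; for every edge, both endpoints lie together in some bag; and for every vertex, the bags containing it form a connected subtree. Here bags containing vertex 0 are not connected in the tree, so the decomposition is invalid.

No — bags containing vertex 0 are not connected in the tree.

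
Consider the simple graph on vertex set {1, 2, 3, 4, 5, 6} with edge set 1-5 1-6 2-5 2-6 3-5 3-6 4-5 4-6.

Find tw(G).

A width-2 tree decomposition is:
Bags: B1 = {4, 5, 6}  B2 = {3, 5, 6}  B3 = {2, 5, 6}  B4 = {1, 5, 6}
Tree: B1–B2, B2–B3, B3–B4
Each bag holds 3 vertices, so the decomposition has width 2, which upper-bounds the treewidth. Since 6–4–5–3–6 is a cycle in G, G is not acyclic. Forests are exactly the graphs of treewidth ≤ 1, so tw(G) ≥ 2. Hence tw(G) = 2 exactly.

2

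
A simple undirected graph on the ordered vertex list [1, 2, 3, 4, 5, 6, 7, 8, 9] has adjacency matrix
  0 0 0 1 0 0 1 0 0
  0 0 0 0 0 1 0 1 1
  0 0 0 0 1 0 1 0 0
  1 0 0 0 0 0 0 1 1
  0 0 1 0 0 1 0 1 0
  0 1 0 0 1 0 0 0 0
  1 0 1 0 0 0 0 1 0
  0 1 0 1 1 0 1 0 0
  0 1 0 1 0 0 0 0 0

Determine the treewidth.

3

A width-3 tree decomposition is:
Bags: B1 = {1, 4, 7, 9}  B2 = {4, 7, 8, 9}  B3 = {2, 7, 8, 9}  B4 = {2, 3, 7, 8}  B5 = {2, 3, 5, 8}  B6 = {2, 3, 5, 6}
Tree: B1–B2, B2–B3, B3–B4, B4–B5, B5–B6
Each bag holds 4 vertices, so the decomposition has width 3, which upper-bounds the treewidth. For the lower bound: the 4 vertex sets {1,4,9}, {7}, {8}, {2,3,5,6} are disjoint, each induces a connected subgraph, and every pair is joined by at least one edge of G. Contracting each set to a single vertex therefore yields K_{4} as a minor, and since treewidth is minor-monotone, tw(G) ≥ tw(K_{4}) = 3. Therefore the treewidth is 3.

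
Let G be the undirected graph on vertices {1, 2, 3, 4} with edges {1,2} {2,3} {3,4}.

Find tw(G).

A width-1 tree decomposition is:
Bags: B1 = {1, 2}  B2 = {2, 3}  B3 = {3, 4}
Tree: B1–B2, B2–B3
The largest bag has 2 vertices, giving width 1; this decomposition certifies tw(G) ≤ 1. Any graph with an edge has treewidth ≥ 1, and G has the edge 1–2. Combining the bounds, tw(G) = 1.

1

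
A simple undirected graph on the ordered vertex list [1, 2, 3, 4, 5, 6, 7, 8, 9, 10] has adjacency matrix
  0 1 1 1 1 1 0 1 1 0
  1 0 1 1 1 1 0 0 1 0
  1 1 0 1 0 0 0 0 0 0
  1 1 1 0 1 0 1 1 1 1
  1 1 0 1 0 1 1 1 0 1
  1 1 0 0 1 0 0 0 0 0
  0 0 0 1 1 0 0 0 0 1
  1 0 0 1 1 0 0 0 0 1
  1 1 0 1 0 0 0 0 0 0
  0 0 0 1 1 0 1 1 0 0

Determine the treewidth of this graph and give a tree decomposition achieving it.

Treewidth 3.
One optimal decomposition is:
Bags: B1 = {1, 2, 3, 4}  B2 = {1, 2, 4, 5}  B3 = {1, 4, 5, 8}  B4 = {4, 5, 8, 10}  B5 = {4, 5, 7, 10}  B6 = {1, 2, 4, 9}  B7 = {1, 2, 5, 6}
Tree: B1–B2, B2–B3, B3–B4, B4–B5, B1–B6, B2–B7

Each bag holds 4 vertices, so the decomposition has width 3, which upper-bounds the treewidth. For the lower bound, the 4 vertices {1, 4, 5, 8} are pairwise adjacent, and any tree decomposition puts a clique entirely inside one bag — forcing width ≥ 3. Combining the bounds, tw(G) = 3.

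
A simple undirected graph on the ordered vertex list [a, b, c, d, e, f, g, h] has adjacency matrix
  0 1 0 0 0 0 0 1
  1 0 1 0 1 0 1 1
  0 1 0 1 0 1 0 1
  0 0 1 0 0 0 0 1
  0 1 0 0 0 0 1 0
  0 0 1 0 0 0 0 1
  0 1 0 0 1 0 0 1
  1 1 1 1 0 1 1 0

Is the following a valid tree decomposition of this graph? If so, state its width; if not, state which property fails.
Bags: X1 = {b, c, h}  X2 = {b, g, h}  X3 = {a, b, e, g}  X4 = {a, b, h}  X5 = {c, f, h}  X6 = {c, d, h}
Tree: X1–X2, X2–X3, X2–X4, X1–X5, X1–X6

A tree decomposition must satisfy three properties: every vertex lies in some bag; for every edge, both endpoints lie together in some bag; and for every vertex, the bags containing it form a connected subtree. Here bags containing vertex a are not connected in the tree, so the decomposition is invalid.

No — bags containing vertex a are not connected in the tree.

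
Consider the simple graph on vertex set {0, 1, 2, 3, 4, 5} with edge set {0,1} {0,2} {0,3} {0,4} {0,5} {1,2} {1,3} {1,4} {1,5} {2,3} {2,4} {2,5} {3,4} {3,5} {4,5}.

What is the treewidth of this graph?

A width-5 tree decomposition is:
Bags: B1 = {0, 1, 2, 3, 4, 5}
Tree: (single bag)
With just one bag of size 6, the width is 6 − 1 = 5, so tw(G) ≤ 5. Conversely, {0, 1, 2, 3, 4, 5} is a clique of size 6, and the vertices of any clique must share a bag in every tree decomposition; so some bag has ≥ 6 vertices and tw(G) ≥ 5. Hence tw(G) = 5 exactly.

5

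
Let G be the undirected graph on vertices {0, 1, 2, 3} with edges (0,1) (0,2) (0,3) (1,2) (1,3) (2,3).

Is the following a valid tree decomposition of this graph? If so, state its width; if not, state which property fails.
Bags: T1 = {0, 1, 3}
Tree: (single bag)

A tree decomposition must satisfy three properties: every vertex lies in some bag; for every edge, both endpoints lie together in some bag; and for every vertex, the bags containing it form a connected subtree. Here vertex 2 appears in no bag, so the decomposition is invalid.

No — vertex 2 appears in no bag.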